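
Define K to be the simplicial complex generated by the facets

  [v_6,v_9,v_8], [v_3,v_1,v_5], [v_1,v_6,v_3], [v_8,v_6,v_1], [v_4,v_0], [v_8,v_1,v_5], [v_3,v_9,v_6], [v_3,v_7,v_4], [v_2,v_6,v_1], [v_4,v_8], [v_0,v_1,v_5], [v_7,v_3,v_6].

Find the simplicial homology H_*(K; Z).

H_0 = Z,  H_1 = Z^2,  H_2 = 0.

Take the total order v_0 < v_1 < v_2 < v_3 < v_4 < v_5 < v_6 < v_7 < v_8 < v_9 on the vertex set. Then K (dimension 2) consists of the simplices:

  0-simplices (10): [v_0], [v_1], [v_2], [v_3], [v_4], [v_5], [v_6], [v_7], [v_8], [v_9]
  1-simplices (21): (21 of them)
  2-simplices (10): [v_0,v_1,v_5], [v_1,v_2,v_6], [v_1,v_3,v_5], [v_1,v_3,v_6], [v_1,v_5,v_8], [v_1,v_6,v_8], [v_3,v_4,v_7], [v_3,v_6,v_7], [v_3,v_6,v_9], [v_6,v_8,v_9]

giving chain groups C_0 ≅ Z^10, C_1 ≅ Z^21, C_2 ≅ Z^10.

Boundary ∂_1: C_1 → C_0 maps an edge to its endpoints' difference, ∂[p,q] = q − p.
The 10×21 boundary matrix has rank 9 and Smith normal form diag(1,1,1,1,1,1,1,1,1).

The boundary map ∂_2: C_2 → C_1 maps a triangle to the signed sum of its edges. For instance
  ∂[v_1,v_6,v_8] = [v_6,v_8] − [v_1,v_8] + [v_1,v_6],
  ∂[v_3,v_6,v_9] = [v_6,v_9] − [v_3,v_9] + [v_3,v_6].
As a 21×10 matrix over Z this has rank 10, with invariant factors (1,1,1,1,1,1,1,1,1,1).

Computing H_k = (kernel of ∂_k) / (image of ∂_{k+1}):

  H_0: rank C_0 − rank ∂_1 = 10 − 9 = 1, and the invariant factors of ∂_1 are all 1, so H_0 = Z.
  H_1: rank ker ∂_1 − rank ∂_2 = (21 − 9) − 10 = 2, and the invariant factors of ∂_2 are all 1, so H_1 = Z^2.
  H_2: rank ker ∂_2 − rank ∂_3 = (10 − 10) − 0 = 0, and there is no ∂_3, so H_2 = 0.

As a check, the Euler characteristic is 10 − 21 + 10 = -1, which agrees with 1 − 2 + 0 = -1.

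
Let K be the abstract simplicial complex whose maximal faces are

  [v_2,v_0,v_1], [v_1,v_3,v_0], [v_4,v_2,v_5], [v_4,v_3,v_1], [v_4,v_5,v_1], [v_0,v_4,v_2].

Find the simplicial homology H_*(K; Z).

H_0 = Z,  H_1 = Z,  H_2 = 0.

We work with the vertex ordering v_0 < v_1 < v_2 < v_3 < v_4 < v_5. The simplices of K, each written with vertices in increasing order, are:

  0-simplices (6): [v_0], [v_1], [v_2], [v_3], [v_4], [v_5]
  1-simplices (12): [v_0,v_1], [v_0,v_2], [v_0,v_3], [v_0,v_4], [v_1,v_2], [v_1,v_3], [v_1,v_4], [v_1,v_5], [v_2,v_4], [v_2,v_5], [v_3,v_4], [v_4,v_5]
  2-simplices (6): [v_0,v_1,v_2], [v_0,v_1,v_3], [v_0,v_2,v_4], [v_1,v_3,v_4], [v_1,v_4,v_5], [v_2,v_4,v_5]

so the chain groups are C_0 ≅ Z^6, C_1 ≅ Z^12, C_2 ≅ Z^6.

The boundary map ∂_1: C_1 → C_0 sends each edge [p,q] (with p < q) to q − p.
The 6×12 boundary matrix has rank 5 and Smith normal form diag(1,1,1,1,1).

Boundary ∂_2: C_2 → C_1 acts by ∂[p,q,r] = [q,r] − [p,r] + [p,q]. For instance
  ∂[v_1,v_4,v_5] = [v_4,v_5] − [v_1,v_5] + [v_1,v_4],
  ∂[v_0,v_1,v_3] = [v_1,v_3] − [v_0,v_3] + [v_0,v_1].
This gives a 12×6 integer matrix of rank 6; reducing to Smith normal form yields diagonal entries (1,1,1,1,1,1).

Computing H_k = (kernel of ∂_k) / (image of ∂_{k+1}):

  H_0: rank C_0 − rank ∂_1 = 6 − 5 = 1, and the invariant factors of ∂_1 are all 1, so H_0 ≅ Z.
  H_1: rank ker ∂_1 − rank ∂_2 = (12 − 5) − 6 = 1, and the invariant factors of ∂_2 are all 1, so H_1 ≅ Z.
  H_2: rank ker ∂_2 − rank ∂_3 = (6 − 6) − 0 = 0, and there is no ∂_3, so H_2 ≅ 0.

As a check, the Euler characteristic is 6 − 12 + 6 = 0, which agrees with 1 − 1 + 0 = 0.
(K is a triangulation of the cylinder S^1 x I.)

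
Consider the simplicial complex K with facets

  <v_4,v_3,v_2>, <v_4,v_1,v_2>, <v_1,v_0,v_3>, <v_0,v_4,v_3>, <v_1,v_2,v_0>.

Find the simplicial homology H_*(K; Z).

H_0 ≅ Z,  H_1 ≅ Z,  H_2 = 0.

Order the vertices as v_0 < v_1 < v_2 < v_3 < v_4. Listing each simplex with vertices in this order, K has dimension 2 with simplices:

  0-simplices (5): [v_0], [v_1], [v_2], [v_3], [v_4]
  1-simplices (10): [v_0,v_1], [v_0,v_2], [v_0,v_3], [v_0,v_4], [v_1,v_2], [v_1,v_3], [v_1,v_4], [v_2,v_3], [v_2,v_4], [v_3,v_4]
  2-simplices (5): [v_0,v_1,v_2], [v_0,v_1,v_3], [v_0,v_3,v_4], [v_1,v_2,v_4], [v_2,v_3,v_4]

Hence C_0 ≅ Z^5, C_1 ≅ Z^10, C_2 ≅ Z^5.

The boundary map ∂_1: C_1 → C_0 is given by ∂[p,q] = [q] − [p].
The 5×10 boundary matrix has rank 4 and Smith normal form diag(1,1,1,1).

Boundary ∂_2: C_2 → C_1 sends each 2-simplex [p,q,r] to [q,r] − [p,r] + [p,q]. For instance
  ∂[v_2,v_3,v_4] = [v_3,v_4] − [v_2,v_4] + [v_2,v_3],
  ∂[v_0,v_1,v_2] = [v_1,v_2] − [v_0,v_2] + [v_0,v_1].
This gives a 10×5 integer matrix of rank 5; reducing to Smith normal form yields diagonal entries (1,1,1,1,1).

Now H_k = ker ∂_k / im ∂_{k+1}, so:

  H_0: rank C_0 − rank ∂_1 = 5 − 4 = 1, and the invariant factors of ∂_1 are all 1, so H_0 = Z.
  H_1: rank ker ∂_1 − rank ∂_2 = (10 − 4) − 5 = 1, and the invariant factors of ∂_2 are all 1, so H_1 = Z.
  H_2: rank ker ∂_2 − rank ∂_3 = (5 − 5) − 0 = 0, and there is no ∂_3, so H_2 = 0.

(K is a triangulation of the Möbius band.)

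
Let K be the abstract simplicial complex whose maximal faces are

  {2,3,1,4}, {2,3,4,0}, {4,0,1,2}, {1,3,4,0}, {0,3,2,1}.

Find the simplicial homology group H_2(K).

We work with the vertex ordering 0 < 1 < 2 < 3 < 4. The simplices of K, each written with vertices in increasing order, are:

  0-simplices (5): [0], [1], [2], [3], [4]
  1-simplices (10): [0,1], [0,2], [0,3], [0,4], [1,2], [1,3], [1,4], [2,3], [2,4], [3,4]
  2-simplices (10): [0,1,2], [0,1,3], [0,1,4], [0,2,3], [0,2,4], [0,3,4], [1,2,3], [1,2,4], [1,3,4], [2,3,4]
  3-simplices (5): [0,1,2,3], [0,1,2,4], [0,1,3,4], [0,2,3,4], [1,2,3,4]

Hence C_0 ≅ Z^5, C_1 ≅ Z^10, C_2 ≅ Z^10, C_3 ≅ Z^5.

∂_1: C_1 → C_0 maps an edge to its endpoints' difference, ∂[p,q] = q − p. For instance
  ∂[0,3] = [3] − [0].
The resulting 5×10 matrix has rank 4, and its Smith normal form has invariant factors (1,1,1,1).

The boundary map ∂_2: C_2 → C_1 sends each 2-simplex [p,q,r] to [q,r] − [p,r] + [p,q]. For instance
  ∂[0,1,4] = [1,4] − [0,4] + [0,1],
  ∂[1,3,4] = [3,4] − [1,4] + [1,3].
The 10×10 boundary matrix has rank 6 and Smith normal form diag(1,1,1,1,1,1).

The boundary map ∂_3: C_3 → C_2 sends each 3-simplex σ to the alternating sum Σ_i (−1)^i (σ with its i-th vertex removed). For instance
  ∂[0,1,2,4] = [1,2,4] − [0,2,4] + [0,1,4] − [0,1,2],
  ∂[1,2,3,4] = [2,3,4] − [1,3,4] + [1,2,4] − [1,2,3].
As a 10×5 matrix over Z this has rank 4, with invariant factors (1,1,1,1).

From H_k ≅ ker(∂_k) / im(∂_{k+1}) we obtain:

  H_2: rank ker ∂_2 − rank ∂_3 = (10 − 6) − 4 = 0, and the invariant factors of ∂_3 are all 1, so H_2 ≅ 0.

(K is a triangulation of the 3-sphere S^3.)

H_2 = 0.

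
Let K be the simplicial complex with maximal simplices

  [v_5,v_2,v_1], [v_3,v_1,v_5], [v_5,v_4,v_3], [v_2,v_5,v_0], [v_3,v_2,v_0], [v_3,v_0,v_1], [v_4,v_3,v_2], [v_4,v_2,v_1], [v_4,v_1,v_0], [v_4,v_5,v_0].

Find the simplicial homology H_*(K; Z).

H_0 ≅ Z,  H_1 ≅ Z_2,  H_2 = 0.

Take the total order v_0 < v_1 < v_2 < v_3 < v_4 < v_5 on the vertex set. Then K (dimension 2) consists of the simplices:

  0-simplices (6): [v_0], [v_1], [v_2], [v_3], [v_4], [v_5]
  1-simplices (15): (15 of them)
  2-simplices (10): [v_0,v_1,v_3], [v_0,v_1,v_4], [v_0,v_2,v_3], [v_0,v_2,v_5], [v_0,v_4,v_5], [v_1,v_2,v_4], [v_1,v_2,v_5], [v_1,v_3,v_5], [v_2,v_3,v_4], [v_3,v_4,v_5]

giving chain groups C_0 ≅ Z^6, C_1 ≅ Z^15, C_2 ≅ Z^10.

Boundary ∂_1: C_1 → C_0 maps an edge to its endpoints' difference, ∂[p,q] = q − p. For instance
  ∂[v_0,v_2] = [v_2] − [v_0].
The 6×15 boundary matrix has rank 5 and Smith normal form diag(1,1,1,1,1).

∂_2: C_2 → C_1 sends each 2-simplex [p,q,r] to [q,r] − [p,r] + [p,q]. For instance
  ∂[v_1,v_2,v_5] = [v_2,v_5] − [v_1,v_5] + [v_1,v_2],
  ∂[v_0,v_1,v_4] = [v_1,v_4] − [v_0,v_4] + [v_0,v_1].
This gives a 15×10 integer matrix of rank 10; reducing to Smith normal form yields diagonal entries (1,1,1,1,1,1,1,1,1,2).

Now H_k = ker ∂_k / im ∂_{k+1}, so:

  H_0: rank C_0 − rank ∂_1 = 6 − 5 = 1, and the invariant factors of ∂_1 are all 1, so H_0 ≅ Z.
  H_1: rank ker ∂_1 − rank ∂_2 = (15 − 5) − 10 = 0, and ∂_2 has invariant factor 2 > 1, so H_1 ≅ Z_2.
  H_2: rank ker ∂_2 − rank ∂_3 = (10 − 10) − 0 = 0, and there is no ∂_3, so H_2 ≅ 0.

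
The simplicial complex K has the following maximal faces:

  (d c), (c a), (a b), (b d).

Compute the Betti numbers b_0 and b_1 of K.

Fix the vertex order a < b < c < d and write every simplex with vertices in increasing order. Then dim K = 1 and the simplices of K are:

  0-simplices (4): a, b, c, d
  1-simplices (4): ab, ac, bd, cd

giving chain groups C_0 ≅ Z^4, C_1 ≅ Z^4.

The boundary map ∂_1: C_1 → C_0 is given by ∂[p,q] = [q] − [p]. For instance
  ∂ac = c − a.
As a 4×4 matrix over Z this has rank 3, with invariant factors (1,1,1).

Computing H_k = (kernel of ∂_k) / (image of ∂_{k+1}):

  H_0: rank C_0 − rank ∂_1 = 4 − 3 = 1, and the invariant factors of ∂_1 are all 1, so H_0 ≅ Z.
  H_1: rank ker ∂_1 − rank ∂_2 = (4 − 3) − 0 = 1, and there is no ∂_2, so H_1 ≅ Z.

As a check, the Euler characteristic is 4 − 4 = 0, which agrees with 1 − 1 = 0.
(K is a triangulation of the circle S^1.)

Hence the Betti numbers are b_0 = 1, b_1 = 1.

b_0 = 1, b_1 = 1.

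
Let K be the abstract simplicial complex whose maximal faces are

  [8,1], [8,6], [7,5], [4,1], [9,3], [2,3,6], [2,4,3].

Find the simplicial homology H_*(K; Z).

Fix the vertex order 1 < 2 < 3 < 4 < 5 < 6 < 7 < 8 < 9 and write every simplex with vertices in increasing order. Then dim K = 2 and the simplices of K are:

  0-simplices (9): [1], [2], [3], [4], [5], [6], [7], [8], [9]
  1-simplices (10): [1,4], [1,8], [2,3], [2,4], [2,6], [3,4], [3,6], [3,9], [5,7], [6,8]
  2-simplices (2): [2,3,4], [2,3,6]

Hence C_0 ≅ Z^9, C_1 ≅ Z^10, C_2 ≅ Z^2.

Boundary ∂_1: C_1 → C_0 maps an edge to its endpoints' difference, ∂[p,q] = q − p.
The 9×10 boundary matrix has rank 7 and Smith normal form diag(1,1,1,1,1,1,1).

The boundary map ∂_2: C_2 → C_1 acts by ∂[p,q,r] = [q,r] − [p,r] + [p,q]. For instance
  ∂[2,3,4] = [3,4] − [2,4] + [2,3],
  ∂[2,3,6] = [3,6] − [2,6] + [2,3].
As a 10×2 matrix over Z this has rank 2, with invariant factors (1,1).

Now H_k = ker ∂_k / im ∂_{k+1}, so:

  H_0: rank C_0 − rank ∂_1 = 9 − 7 = 2, and the invariant factors of ∂_1 are all 1, so H_0 = Z^2.
  H_1: rank ker ∂_1 − rank ∂_2 = (10 − 7) − 2 = 1, and the invariant factors of ∂_2 are all 1, so H_1 = Z.
  H_2: rank ker ∂_2 − rank ∂_3 = (2 − 2) − 0 = 0, and there is no ∂_3, so H_2 = 0.

As a check, the Euler characteristic is 9 − 10 + 2 = 1, which agrees with 2 − 1 + 0 = 1.

H_0 ≅ Z^2,  H_1 ≅ Z,  H_2 = 0.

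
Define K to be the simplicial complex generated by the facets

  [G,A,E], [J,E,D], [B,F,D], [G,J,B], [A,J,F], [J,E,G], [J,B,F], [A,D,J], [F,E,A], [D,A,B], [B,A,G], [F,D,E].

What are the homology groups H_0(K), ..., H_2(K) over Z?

Order the vertices as A < B < D < E < F < G < J. Listing each simplex with vertices in this order, K has dimension 2 with simplices:

  0-simplices (7): A, B, D, E, F, G, J
  1-simplices (18): AB, AD, AE, AF, AG, AJ, BD, BF, BG, BJ, DE, DF, DJ, EF, EG, EJ, FJ, GJ
  2-simplices (12): ABD, ABG, ADJ, AEF, AEG, AFJ, BDF, BFJ, BGJ, DEF, DEJ, EGJ

Hence C_0 ≅ Z^7, C_1 ≅ Z^18, C_2 ≅ Z^12.

The boundary map ∂_1: C_1 → C_0 is given by ∂[p,q] = [q] − [p].
The resulting 7×18 matrix has rank 6, and its Smith normal form has invariant factors (1,1,1,1,1,1).

∂_2: C_2 → C_1 sends each 2-simplex [p,q,r] to [q,r] − [p,r] + [p,q]. For instance
  ∂EGJ = GJ − EJ + EG,
  ∂AEF = EF − AF + AE.
This gives a 18×12 integer matrix of rank 12; reducing to Smith normal form yields diagonal entries (1,1,1,1,1,1,1,1,1,1,1,2).

Computing H_k = (kernel of ∂_k) / (image of ∂_{k+1}):

  H_0: rank C_0 − rank ∂_1 = 7 − 6 = 1, and the invariant factors of ∂_1 are all 1, so H_0 = Z.
  H_1: rank ker ∂_1 − rank ∂_2 = (18 − 6) − 12 = 0, and ∂_2 has invariant factor 2 > 1, so H_1 = Z_2.
  H_2: rank ker ∂_2 − rank ∂_3 = (12 − 12) − 0 = 0, and there is no ∂_3, so H_2 = 0.

As a check, the Euler characteristic is 7 − 18 + 12 = 1, which agrees with 1 − 0 + 0 = 1.

H_0 ≅ Z,  H_1 ≅ Z_2,  H_2 = 0.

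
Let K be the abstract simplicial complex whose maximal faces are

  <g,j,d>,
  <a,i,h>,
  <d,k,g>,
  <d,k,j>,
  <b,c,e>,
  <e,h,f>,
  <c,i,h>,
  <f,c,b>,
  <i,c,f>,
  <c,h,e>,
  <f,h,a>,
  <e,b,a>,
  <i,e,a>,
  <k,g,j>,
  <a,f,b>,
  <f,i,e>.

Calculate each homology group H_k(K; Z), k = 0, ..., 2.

H_0 ≅ Z^2,  H_1 ≅ Z/2,  H_2 ≅ Z.

Fix the vertex order a < b < c < d < e < f < g < h < i < j < k and write every simplex with vertices in increasing order. Then dim K = 2 and the simplices of K are:

  0-simplices (11): a, b, c, d, e, f, g, h, i, j, k
  1-simplices (24): ab, ae, af, ah, ai, bc, be, bf, ce, cf, ch, ci, dg, dj, dk, ef, eh, ei, fh, fi, gj, gk, hi, jk
  2-simplices (16): abe, abf, aei, afh, ahi, bce, bcf, ceh, cfi, chi, dgj, dgk, djk, efh, efi, gjk

Hence C_0 ≅ Z^11, C_1 ≅ Z^24, C_2 ≅ Z^16.

∂_1: C_1 → C_0 is given by ∂[p,q] = [q] − [p].
As a 11×24 matrix over Z this has rank 9, with invariant factors (1,1,1,1,1,1,1,1,1).

The boundary map ∂_2: C_2 → C_1 maps a triangle to the signed sum of its edges. For instance
  ∂dgk = gk − dk + dg,
  ∂cfi = fi − ci + cf.
As a 24×16 matrix over Z this has rank 15, with invariant factors (1,1,1,1,1,1,1,1,1,1,1,1,1,1,2).

Computing H_k = (kernel of ∂_k) / (image of ∂_{k+1}):

  H_0: rank C_0 − rank ∂_1 = 11 − 9 = 2, and the invariant factors of ∂_1 are all 1, so H_0 = Z^2.
  H_1: rank ker ∂_1 − rank ∂_2 = (24 − 9) − 15 = 0, and ∂_2 has invariant factor 2 > 1, so H_1 = Z/2.
  H_2: rank ker ∂_2 − rank ∂_3 = (16 − 15) − 0 = 1, and there is no ∂_3, so H_2 = Z.

As a check, the Euler characteristic is 11 − 24 + 16 = 3, which agrees with 2 − 0 + 1 = 3.
(K is a triangulation of the disjoint union of the 2-sphere S^2 and the real projective plane RP^2.)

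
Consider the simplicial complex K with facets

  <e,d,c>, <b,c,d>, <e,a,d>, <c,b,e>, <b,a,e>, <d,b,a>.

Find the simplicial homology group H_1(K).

Take the total order a < b < c < d < e on the vertex set. Then K (dimension 2) consists of the simplices:

  0-simplices (5): a, b, c, d, e
  1-simplices (9): ab, ad, ae, bc, bd, be, cd, ce, de
  2-simplices (6): abd, abe, ade, bcd, bce, cde

so the chain groups are C_0 ≅ Z^5, C_1 ≅ Z^9, C_2 ≅ Z^6.

The boundary map ∂_1: C_1 → C_0 is given by ∂[p,q] = [q] − [p]. For instance
  ∂bd = d − b.
The resulting 5×9 matrix has rank 4, and its Smith normal form has invariant factors (1,1,1,1).

Boundary ∂_2: C_2 → C_1 sends each 2-simplex [p,q,r] to [q,r] − [p,r] + [p,q]. For instance
  ∂abd = bd − ad + ab,
  ∂bce = ce − be + bc.
As a 9×6 matrix over Z this has rank 5, with invariant factors (1,1,1,1,1).

Computing H_k = (kernel of ∂_k) / (image of ∂_{k+1}):

  H_1: rank ker ∂_1 − rank ∂_2 = (9 − 4) − 5 = 0, and the invariant factors of ∂_2 are all 1, so H_1 = 0.

(K is a triangulation of the 2-sphere S^2.)

H_1 ≅ 0.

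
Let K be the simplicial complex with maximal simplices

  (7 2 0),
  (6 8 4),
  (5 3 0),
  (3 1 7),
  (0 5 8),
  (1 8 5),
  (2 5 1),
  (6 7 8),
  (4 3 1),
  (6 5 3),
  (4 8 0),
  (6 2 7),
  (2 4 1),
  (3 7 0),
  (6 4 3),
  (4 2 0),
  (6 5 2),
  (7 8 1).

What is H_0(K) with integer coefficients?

Order the vertices as 0 < 1 < 2 < 3 < 4 < 5 < 6 < 7 < 8. Listing each simplex with vertices in this order, K has dimension 2 with simplices:

  0-simplices (9): [0], [1], [2], [3], [4], [5], [6], [7], [8]
  1-simplices (27): (27 of them)
  2-simplices (18): [0,2,4], [0,2,7], [0,3,5], [0,3,7], [0,4,8], [0,5,8], [1,2,4], [1,2,5], [1,3,4], [1,3,7], [1,5,8], [1,7,8], [2,5,6], [2,6,7], [3,4,6], [3,5,6], [4,6,8], [6,7,8]

so the chain groups are C_0 ≅ Z^9, C_1 ≅ Z^27, C_2 ≅ Z^18.

Boundary ∂_1: C_1 → C_0 is given by ∂[p,q] = [q] − [p].
This gives a 9×27 integer matrix of rank 8; reducing to Smith normal form yields diagonal entries (1,1,1,1,1,1,1,1).

Boundary ∂_2: C_2 → C_1 maps a triangle to the signed sum of its edges. For instance
  ∂[2,6,7] = [6,7] − [2,7] + [2,6],
  ∂[4,6,8] = [6,8] − [4,8] + [4,6].
As a 27×18 matrix over Z this has rank 17, with invariant factors (1,1,1,1,1,1,1,1,1,1,1,1,1,1,1,1,1).

Now H_k = ker ∂_k / im ∂_{k+1}, so:

  H_0: rank C_0 − rank ∂_1 = 9 − 8 = 1, and the invariant factors of ∂_1 are all 1, so H_0 ≅ Z.

H_0 ≅ Z.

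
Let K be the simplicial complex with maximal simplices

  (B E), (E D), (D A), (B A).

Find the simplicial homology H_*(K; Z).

H_0 = Z,  H_1 = Z.

Take the total order A < B < D < E on the vertex set. Then K (dimension 1) consists of the simplices:

  0-simplices (4): A, B, D, E
  1-simplices (4): AB, AD, BE, DE

so the chain groups are C_0 ≅ Z^4, C_1 ≅ Z^4.

Boundary ∂_1: C_1 → C_0 sends each edge [p,q] (with p < q) to q − p. For instance
  ∂DE = E − D.
The resulting 4×4 matrix has rank 3, and its Smith normal form has invariant factors (1,1,1).

Now H_k = ker ∂_k / im ∂_{k+1}, so:

  H_0: rank C_0 − rank ∂_1 = 4 − 3 = 1, and the invariant factors of ∂_1 are all 1, so H_0 ≅ Z.
  H_1: rank ker ∂_1 − rank ∂_2 = (4 − 3) − 0 = 1, and there is no ∂_2, so H_1 ≅ Z.

As a check, the Euler characteristic is 4 − 4 = 0, which agrees with 1 − 1 = 0.
(K is a triangulation of the circle S^1.)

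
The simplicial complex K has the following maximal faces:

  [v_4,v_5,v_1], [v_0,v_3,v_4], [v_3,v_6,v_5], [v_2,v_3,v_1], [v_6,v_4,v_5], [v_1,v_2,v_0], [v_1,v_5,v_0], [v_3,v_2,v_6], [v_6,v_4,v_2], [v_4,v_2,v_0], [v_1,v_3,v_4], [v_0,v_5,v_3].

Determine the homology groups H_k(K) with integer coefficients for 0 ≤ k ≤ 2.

K has 7 vertices, 18 edges, 12 triangles.
rank ∂_0 = 0, rank ∂_1 = 6 ⇒ b_0 = 7 − 0 − 6 = 1; all invariant factors of ∂_1 are 1 so no torsion. So H_0 = Z.
rank ∂_1 = 6, rank ∂_2 = 12 ⇒ b_1 = 18 − 6 − 12 = 0; ∂_2 has invariant factor(s) [2] giving torsion. So H_1 = Z/2.
rank ∂_2 = 12, rank ∂_3 = 0 ⇒ b_2 = 12 − 12 − 0 = 0. So H_2 = 0.

H_0 ≅ Z,  H_1 ≅ Z/2,  H_2 = 0.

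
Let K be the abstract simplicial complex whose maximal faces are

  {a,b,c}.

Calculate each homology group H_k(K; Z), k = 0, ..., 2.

H_0 = Z,  H_1 = 0,  H_2 = 0.

K has 3 vertices, 3 edges, 1 triangle.
rank ∂_0 = 0, rank ∂_1 = 2 ⇒ b_0 = 3 − 0 − 2 = 1; all invariant factors of ∂_1 are 1 so no torsion. So H_0 ≅ Z.
rank ∂_1 = 2, rank ∂_2 = 1 ⇒ b_1 = 3 − 2 − 1 = 0; all invariant factors of ∂_2 are 1 so no torsion. So H_1 ≅ 0.
rank ∂_2 = 1, rank ∂_3 = 0 ⇒ b_2 = 1 − 1 − 0 = 0. So H_2 ≅ 0.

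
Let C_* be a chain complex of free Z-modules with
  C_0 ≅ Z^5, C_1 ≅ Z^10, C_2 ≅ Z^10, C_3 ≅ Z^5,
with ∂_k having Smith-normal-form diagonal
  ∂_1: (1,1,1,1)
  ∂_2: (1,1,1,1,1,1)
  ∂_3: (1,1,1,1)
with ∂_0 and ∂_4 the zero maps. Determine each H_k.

H_0: b_0 = 5 − 0 − 4 = 1; torsion from ∂_1 factors > 1: none. So H_0 = Z.
H_1: b_1 = 10 − 4 − 6 = 0; torsion from ∂_2 factors > 1: none. So H_1 = 0.
H_2: b_2 = 10 − 6 − 4 = 0; torsion from ∂_3 factors > 1: none. So H_2 = 0.
H_3: b_3 = 5 − 4 − 0 = 1; torsion from ∂_4 factors > 1: none. So H_3 = Z.

H_0 = Z,  H_1 = 0,  H_2 = 0,  H_3 = Z.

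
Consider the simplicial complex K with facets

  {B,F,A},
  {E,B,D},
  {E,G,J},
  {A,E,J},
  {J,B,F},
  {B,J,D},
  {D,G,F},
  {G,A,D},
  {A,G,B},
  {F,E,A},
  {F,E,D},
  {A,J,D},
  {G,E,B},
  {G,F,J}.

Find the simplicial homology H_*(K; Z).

Fix the vertex order A < B < D < E < F < G < J and write every simplex with vertices in increasing order. Then dim K = 2 and the simplices of K are:

  0-simplices (7): A, B, D, E, F, G, J
  1-simplices (21): AB, AD, AE, AF, AG, AJ, BD, BE, BF, BG, BJ, DE, DF, DG, DJ, EF, EG, EJ, FG, FJ, GJ
  2-simplices (14): ABF, ABG, ADG, ADJ, AEF, AEJ, BDE, BDJ, BEG, BFJ, DEF, DFG, EGJ, FGJ

Hence C_0 ≅ Z^7, C_1 ≅ Z^21, C_2 ≅ Z^14.

Boundary ∂_1: C_1 → C_0 sends each edge [p,q] (with p < q) to q − p.
This gives a 7×21 integer matrix of rank 6; reducing to Smith normal form yields diagonal entries (1,1,1,1,1,1).

∂_2: C_2 → C_1 maps a triangle to the signed sum of its edges. For instance
  ∂DEF = EF − DF + DE,
  ∂BFJ = FJ − BJ + BF.
The 21×14 boundary matrix has rank 13 and Smith normal form diag(1,1,1,1,1,1,1,1,1,1,1,1,1).

Computing H_k = (kernel of ∂_k) / (image of ∂_{k+1}):

  H_0: rank C_0 − rank ∂_1 = 7 − 6 = 1, and the invariant factors of ∂_1 are all 1, so H_0 = Z.
  H_1: rank ker ∂_1 − rank ∂_2 = (21 − 6) − 13 = 2, and the invariant factors of ∂_2 are all 1, so H_1 = Z^2.
  H_2: rank ker ∂_2 − rank ∂_3 = (14 − 13) − 0 = 1, and there is no ∂_3, so H_2 = Z.

H_0 = Z,  H_1 = Z^2,  H_2 = Z.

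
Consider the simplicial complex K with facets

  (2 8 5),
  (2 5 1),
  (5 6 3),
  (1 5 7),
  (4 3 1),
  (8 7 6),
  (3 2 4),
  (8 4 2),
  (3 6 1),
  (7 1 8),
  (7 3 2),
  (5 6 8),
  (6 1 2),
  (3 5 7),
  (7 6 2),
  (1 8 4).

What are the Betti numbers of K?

b_0 = 1, b_1 = 2, b_2 = 1.

We work with the vertex ordering 1 < 2 < 3 < 4 < 5 < 6 < 7 < 8. The simplices of K, each written with vertices in increasing order, are:

  0-simplices (8): [1], [2], [3], [4], [5], [6], [7], [8]
  1-simplices (24): (24 of them)
  2-simplices (16): [1,2,5], [1,2,6], [1,3,4], [1,3,6], [1,4,8], [1,5,7], [1,7,8], [2,3,4], [2,3,7], [2,4,8], [2,5,8], [2,6,7], [3,5,6], [3,5,7], [5,6,8], [6,7,8]

so the chain groups are C_0 ≅ Z^8, C_1 ≅ Z^24, C_2 ≅ Z^16.

Boundary ∂_1: C_1 → C_0 is given by ∂[p,q] = [q] − [p].
The resulting 8×24 matrix has rank 7, and its Smith normal form has invariant factors (1,1,1,1,1,1,1).

∂_2: C_2 → C_1 maps a triangle to the signed sum of its edges. For instance
  ∂[2,3,4] = [3,4] − [2,4] + [2,3],
  ∂[1,2,6] = [2,6] − [1,6] + [1,2].
The resulting 24×16 matrix has rank 15, and its Smith normal form has invariant factors (1,1,1,1,1,1,1,1,1,1,1,1,1,1,1).

Now H_k = ker ∂_k / im ∂_{k+1}, so:

  H_0: rank C_0 − rank ∂_1 = 8 − 7 = 1, and the invariant factors of ∂_1 are all 1, so H_0 = Z.
  H_1: rank ker ∂_1 − rank ∂_2 = (24 − 7) − 15 = 2, and the invariant factors of ∂_2 are all 1, so H_1 = Z^2.
  H_2: rank ker ∂_2 − rank ∂_3 = (16 − 15) − 0 = 1, and there is no ∂_3, so H_2 = Z.

As a check, the Euler characteristic is 8 − 24 + 16 = 0, which agrees with 1 − 2 + 1 = 0.

Hence the Betti numbers are b_0 = 1, b_1 = 2, b_2 = 1.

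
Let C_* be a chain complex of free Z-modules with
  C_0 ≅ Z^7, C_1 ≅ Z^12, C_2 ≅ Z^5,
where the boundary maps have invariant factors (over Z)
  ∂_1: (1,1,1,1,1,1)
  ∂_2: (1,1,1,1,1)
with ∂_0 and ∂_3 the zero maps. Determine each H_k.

H_0 ≅ Z,  H_1 ≅ Z,  H_2 = 0.

H_0: b_0 = 7 − 0 − 6 = 1; torsion from ∂_1 factors > 1: none. So H_0 ≅ Z.
H_1: b_1 = 12 − 6 − 5 = 1; torsion from ∂_2 factors > 1: none. So H_1 ≅ Z.
H_2: b_2 = 5 − 5 − 0 = 0; torsion from ∂_3 factors > 1: none. So H_2 ≅ 0.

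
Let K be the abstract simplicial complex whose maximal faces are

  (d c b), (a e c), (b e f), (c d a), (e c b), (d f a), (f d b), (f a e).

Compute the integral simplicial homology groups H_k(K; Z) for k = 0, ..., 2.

H_0 = Z,  H_1 = 0,  H_2 = Z.

Take the total order a < b < c < d < e < f on the vertex set. Then K (dimension 2) consists of the simplices:

  0-simplices (6): a, b, c, d, e, f
  1-simplices (12): ac, ad, ae, af, bc, bd, be, bf, cd, ce, df, ef
  2-simplices (8): acd, ace, adf, aef, bcd, bce, bdf, bef

Hence C_0 ≅ Z^6, C_1 ≅ Z^12, C_2 ≅ Z^8.

The boundary map ∂_1: C_1 → C_0 sends each edge [p,q] (with p < q) to q − p. For instance
  ∂af = f − a.
As a 6×12 matrix over Z this has rank 5, with invariant factors (1,1,1,1,1).

Boundary ∂_2: C_2 → C_1 acts by ∂[p,q,r] = [q,r] − [p,r] + [p,q]. For instance
  ∂aef = ef − af + ae,
  ∂bce = ce − be + bc.
This gives a 12×8 integer matrix of rank 7; reducing to Smith normal form yields diagonal entries (1,1,1,1,1,1,1).

Now H_k = ker ∂_k / im ∂_{k+1}, so:

  H_0: rank C_0 − rank ∂_1 = 6 − 5 = 1, and the invariant factors of ∂_1 are all 1, so H_0 = Z.
  H_1: rank ker ∂_1 − rank ∂_2 = (12 − 5) − 7 = 0, and the invariant factors of ∂_2 are all 1, so H_1 = 0.
  H_2: rank ker ∂_2 − rank ∂_3 = (8 − 7) − 0 = 1, and there is no ∂_3, so H_2 = Z.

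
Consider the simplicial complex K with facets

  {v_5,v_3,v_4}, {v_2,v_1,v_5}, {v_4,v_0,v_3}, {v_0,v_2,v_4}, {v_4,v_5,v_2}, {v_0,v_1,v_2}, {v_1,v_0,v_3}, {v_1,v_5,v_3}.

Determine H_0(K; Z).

H_0 = Z.

Take the total order v_0 < v_1 < v_2 < v_3 < v_4 < v_5 on the vertex set. Then K (dimension 2) consists of the simplices:

  0-simplices (6): [v_0], [v_1], [v_2], [v_3], [v_4], [v_5]
  1-simplices (12): [v_0,v_1], [v_0,v_2], [v_0,v_3], [v_0,v_4], [v_1,v_2], [v_1,v_3], [v_1,v_5], [v_2,v_4], [v_2,v_5], [v_3,v_4], [v_3,v_5], [v_4,v_5]
  2-simplices (8): [v_0,v_1,v_2], [v_0,v_1,v_3], [v_0,v_2,v_4], [v_0,v_3,v_4], [v_1,v_2,v_5], [v_1,v_3,v_5], [v_2,v_4,v_5], [v_3,v_4,v_5]

giving chain groups C_0 ≅ Z^6, C_1 ≅ Z^12, C_2 ≅ Z^8.

Boundary ∂_1: C_1 → C_0 is given by ∂[p,q] = [q] − [p].
As a 6×12 matrix over Z this has rank 5, with invariant factors (1,1,1,1,1).

∂_2: C_2 → C_1 sends each 2-simplex [p,q,r] to [q,r] − [p,r] + [p,q]. For instance
  ∂[v_1,v_3,v_5] = [v_3,v_5] − [v_1,v_5] + [v_1,v_3],
  ∂[v_0,v_2,v_4] = [v_2,v_4] − [v_0,v_4] + [v_0,v_2].
This gives a 12×8 integer matrix of rank 7; reducing to Smith normal form yields diagonal entries (1,1,1,1,1,1,1).

Computing H_k = (kernel of ∂_k) / (image of ∂_{k+1}):

  H_0: rank C_0 − rank ∂_1 = 6 − 5 = 1, and the invariant factors of ∂_1 are all 1, so H_0 ≅ Z.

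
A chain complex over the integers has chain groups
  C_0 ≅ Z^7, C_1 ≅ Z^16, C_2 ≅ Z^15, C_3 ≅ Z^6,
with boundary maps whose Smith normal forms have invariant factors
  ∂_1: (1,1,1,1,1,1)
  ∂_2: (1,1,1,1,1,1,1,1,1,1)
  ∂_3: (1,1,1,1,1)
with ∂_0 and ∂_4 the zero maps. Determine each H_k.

H_0: b_0 = 7 − 0 − 6 = 1; torsion from ∂_1 factors > 1: none. So H_0 = Z.
H_1: b_1 = 16 − 6 − 10 = 0; torsion from ∂_2 factors > 1: none. So H_1 = 0.
H_2: b_2 = 15 − 10 − 5 = 0; torsion from ∂_3 factors > 1: none. So H_2 = 0.
H_3: b_3 = 6 − 5 − 0 = 1; torsion from ∂_4 factors > 1: none. So H_3 = Z.

H_0 = Z,  H_1 = 0,  H_2 = 0,  H_3 = Z.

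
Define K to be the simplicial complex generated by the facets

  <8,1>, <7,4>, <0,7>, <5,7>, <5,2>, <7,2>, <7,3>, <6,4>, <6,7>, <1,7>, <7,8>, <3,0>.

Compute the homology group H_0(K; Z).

Order the vertices as 0 < 1 < 2 < 3 < 4 < 5 < 6 < 7 < 8. Listing each simplex with vertices in this order, K has dimension 1 with simplices:

  0-simplices (9): [0], [1], [2], [3], [4], [5], [6], [7], [8]
  1-simplices (12): [0,3], [0,7], [1,7], [1,8], [2,5], [2,7], [3,7], [4,6], [4,7], [5,7], [6,7], [7,8]

Hence C_0 ≅ Z^9, C_1 ≅ Z^12.

∂_1: C_1 → C_0 maps an edge to its endpoints' difference, ∂[p,q] = q − p.
This gives a 9×12 integer matrix of rank 8; reducing to Smith normal form yields diagonal entries (1,1,1,1,1,1,1,1).

From H_k ≅ ker(∂_k) / im(∂_{k+1}) we obtain:

  H_0: rank C_0 − rank ∂_1 = 9 − 8 = 1, and the invariant factors of ∂_1 are all 1, so H_0 ≅ Z.

H_0 ≅ Z.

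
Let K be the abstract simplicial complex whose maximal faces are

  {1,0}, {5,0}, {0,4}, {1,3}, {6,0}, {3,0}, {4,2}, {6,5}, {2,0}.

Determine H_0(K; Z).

H_0 = Z.

Fix the vertex order 0 < 1 < 2 < 3 < 4 < 5 < 6 and write every simplex with vertices in increasing order. Then dim K = 1 and the simplices of K are:

  0-simplices (7): [0], [1], [2], [3], [4], [5], [6]
  1-simplices (9): [0,1], [0,2], [0,3], [0,4], [0,5], [0,6], [1,3], [2,4], [5,6]

giving chain groups C_0 ≅ Z^7, C_1 ≅ Z^9.

Boundary ∂_1: C_1 → C_0 is given by ∂[p,q] = [q] − [p]. For instance
  ∂[0,5] = [5] − [0].
This gives a 7×9 integer matrix of rank 6; reducing to Smith normal form yields diagonal entries (1,1,1,1,1,1).

From H_k ≅ ker(∂_k) / im(∂_{k+1}) we obtain:

  H_0: rank C_0 − rank ∂_1 = 7 − 6 = 1, and the invariant factors of ∂_1 are all 1, so H_0 = Z.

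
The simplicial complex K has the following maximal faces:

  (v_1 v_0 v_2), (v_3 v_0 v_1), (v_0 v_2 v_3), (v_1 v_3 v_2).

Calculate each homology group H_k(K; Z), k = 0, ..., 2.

H_0 = Z,  H_1 = 0,  H_2 = Z.

Order the vertices as v_0 < v_1 < v_2 < v_3. Listing each simplex with vertices in this order, K has dimension 2 with simplices:

  0-simplices (4): [v_0], [v_1], [v_2], [v_3]
  1-simplices (6): [v_0,v_1], [v_0,v_2], [v_0,v_3], [v_1,v_2], [v_1,v_3], [v_2,v_3]
  2-simplices (4): [v_0,v_1,v_2], [v_0,v_1,v_3], [v_0,v_2,v_3], [v_1,v_2,v_3]

giving chain groups C_0 ≅ Z^4, C_1 ≅ Z^6, C_2 ≅ Z^4.

Boundary ∂_1: C_1 → C_0 maps an edge to its endpoints' difference, ∂[p,q] = q − p. For instance
  ∂[v_1,v_2] = [v_2] − [v_1].
As a 4×6 matrix over Z this has rank 3, with invariant factors (1,1,1).

Boundary ∂_2: C_2 → C_1 maps a triangle to the signed sum of its edges. For instance
  ∂[v_1,v_2,v_3] = [v_2,v_3] − [v_1,v_3] + [v_1,v_2],
  ∂[v_0,v_1,v_2] = [v_1,v_2] − [v_0,v_2] + [v_0,v_1].
The resulting 6×4 matrix has rank 3, and its Smith normal form has invariant factors (1,1,1).

Computing H_k = (kernel of ∂_k) / (image of ∂_{k+1}):

  H_0: rank C_0 − rank ∂_1 = 4 − 3 = 1, and the invariant factors of ∂_1 are all 1, so H_0 = Z.
  H_1: rank ker ∂_1 − rank ∂_2 = (6 − 3) − 3 = 0, and the invariant factors of ∂_2 are all 1, so H_1 = 0.
  H_2: rank ker ∂_2 − rank ∂_3 = (4 − 3) − 0 = 1, and there is no ∂_3, so H_2 = Z.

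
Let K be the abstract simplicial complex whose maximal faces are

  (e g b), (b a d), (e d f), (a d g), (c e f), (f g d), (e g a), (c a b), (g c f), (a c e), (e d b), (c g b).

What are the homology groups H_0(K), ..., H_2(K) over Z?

K has 7 vertices, 18 edges, 12 triangles.
rank ∂_0 = 0, rank ∂_1 = 6 ⇒ b_0 = 7 − 0 − 6 = 1; all invariant factors of ∂_1 are 1 so no torsion. So H_0 ≅ Z.
rank ∂_1 = 6, rank ∂_2 = 12 ⇒ b_1 = 18 − 6 − 12 = 0; ∂_2 has invariant factor(s) [2] giving torsion. So H_1 ≅ Z/2.
rank ∂_2 = 12, rank ∂_3 = 0 ⇒ b_2 = 12 − 12 − 0 = 0. So H_2 ≅ 0.

H_0 = Z,  H_1 = Z/2,  H_2 = 0.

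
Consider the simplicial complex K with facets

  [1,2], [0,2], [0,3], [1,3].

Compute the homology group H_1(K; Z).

Take the total order 0 < 1 < 2 < 3 on the vertex set. Then K (dimension 1) consists of the simplices:

  0-simplices (4): [0], [1], [2], [3]
  1-simplices (4): [0,2], [0,3], [1,2], [1,3]

giving chain groups C_0 ≅ Z^4, C_1 ≅ Z^4.

The boundary map ∂_1: C_1 → C_0 sends each edge [p,q] (with p < q) to q − p. For instance
  ∂[0,3] = [3] − [0].
The resulting 4×4 matrix has rank 3, and its Smith normal form has invariant factors (1,1,1).

From H_k ≅ ker(∂_k) / im(∂_{k+1}) we obtain:

  H_1: rank ker ∂_1 − rank ∂_2 = (4 − 3) − 0 = 1, and there is no ∂_2, so H_1 = Z.

(K is a triangulation of the circle S^1.)

H_1 ≅ Z.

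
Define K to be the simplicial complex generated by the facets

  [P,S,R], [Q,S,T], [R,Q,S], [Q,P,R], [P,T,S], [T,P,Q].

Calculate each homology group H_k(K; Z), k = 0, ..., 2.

H_0 ≅ Z,  H_1 = 0,  H_2 ≅ Z.

K has 5 vertices, 9 edges, 6 triangles.
rank ∂_0 = 0, rank ∂_1 = 4 ⇒ b_0 = 5 − 0 − 4 = 1; all invariant factors of ∂_1 are 1 so no torsion. So H_0 ≅ Z.
rank ∂_1 = 4, rank ∂_2 = 5 ⇒ b_1 = 9 − 4 − 5 = 0; all invariant factors of ∂_2 are 1 so no torsion. So H_1 ≅ 0.
rank ∂_2 = 5, rank ∂_3 = 0 ⇒ b_2 = 6 − 5 − 0 = 1. So H_2 ≅ Z.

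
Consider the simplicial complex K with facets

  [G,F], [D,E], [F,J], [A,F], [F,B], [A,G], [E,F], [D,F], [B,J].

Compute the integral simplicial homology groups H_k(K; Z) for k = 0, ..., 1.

Order the vertices as A < B < D < E < F < G < J. Listing each simplex with vertices in this order, K has dimension 1 with simplices:

  0-simplices (7): A, B, D, E, F, G, J
  1-simplices (9): AF, AG, BF, BJ, DE, DF, EF, FG, FJ

Hence C_0 ≅ Z^7, C_1 ≅ Z^9.

The boundary map ∂_1: C_1 → C_0 sends each edge [p,q] (with p < q) to q − p.
This gives a 7×9 integer matrix of rank 6; reducing to Smith normal form yields diagonal entries (1,1,1,1,1,1).

From H_k ≅ ker(∂_k) / im(∂_{k+1}) we obtain:

  H_0: rank C_0 − rank ∂_1 = 7 − 6 = 1, and the invariant factors of ∂_1 are all 1, so H_0 ≅ Z.
  H_1: rank ker ∂_1 − rank ∂_2 = (9 − 6) − 0 = 3, and there is no ∂_2, so H_1 ≅ Z^3.

H_0 = Z,  H_1 = Z^3.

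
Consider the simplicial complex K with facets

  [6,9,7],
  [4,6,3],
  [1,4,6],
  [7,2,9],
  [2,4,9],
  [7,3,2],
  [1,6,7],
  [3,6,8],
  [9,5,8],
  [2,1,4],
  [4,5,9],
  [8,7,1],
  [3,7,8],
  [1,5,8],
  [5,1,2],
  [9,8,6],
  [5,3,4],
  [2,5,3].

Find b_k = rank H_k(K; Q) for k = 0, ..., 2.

We work with the vertex ordering 1 < 2 < 3 < 4 < 5 < 6 < 7 < 8 < 9. The simplices of K, each written with vertices in increasing order, are:

  0-simplices (9): [1], [2], [3], [4], [5], [6], [7], [8], [9]
  1-simplices (27): (27 of them)
  2-simplices (18): [1,2,4], [1,2,5], [1,4,6], [1,5,8], [1,6,7], [1,7,8], [2,3,5], [2,3,7], [2,4,9], [2,7,9], [3,4,5], [3,4,6], [3,6,8], [3,7,8], [4,5,9], [5,8,9], [6,7,9], [6,8,9]

giving chain groups C_0 ≅ Z^9, C_1 ≅ Z^27, C_2 ≅ Z^18.

Boundary ∂_1: C_1 → C_0 is given by ∂[p,q] = [q] − [p].
This gives a 9×27 integer matrix of rank 8; reducing to Smith normal form yields diagonal entries (1,1,1,1,1,1,1,1).

∂_2: C_2 → C_1 sends each 2-simplex [p,q,r] to [q,r] − [p,r] + [p,q]. For instance
  ∂[1,5,8] = [5,8] − [1,8] + [1,5],
  ∂[1,2,4] = [2,4] − [1,4] + [1,2].
The 27×18 boundary matrix has rank 18 and Smith normal form diag(1,1,1,1,1,1,1,1,1,1,1,1,1,1,1,1,1,2).

Computing H_k = (kernel of ∂_k) / (image of ∂_{k+1}):

  H_0: rank C_0 − rank ∂_1 = 9 − 8 = 1, and the invariant factors of ∂_1 are all 1, so H_0 ≅ Z.
  H_1: rank ker ∂_1 − rank ∂_2 = (27 − 8) − 18 = 1, and ∂_2 has invariant factor 2 > 1, so H_1 ≅ Z ⊕ Z/2.
  H_2: rank ker ∂_2 − rank ∂_3 = (18 − 18) − 0 = 0, and there is no ∂_3, so H_2 ≅ 0.

As a check, the Euler characteristic is 9 − 27 + 18 = 0, which agrees with 1 − 1 + 0 = 0.

Hence the Betti numbers are b_0 = 1, b_1 = 1, b_2 = 0.

b_0 = 1, b_1 = 1, b_2 = 0.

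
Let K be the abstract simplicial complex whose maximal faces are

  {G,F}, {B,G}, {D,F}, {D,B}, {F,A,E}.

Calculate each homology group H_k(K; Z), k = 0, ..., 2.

H_0 ≅ Z,  H_1 ≅ Z,  H_2 = 0.

We work with the vertex ordering A < B < D < E < F < G. The simplices of K, each written with vertices in increasing order, are:

  0-simplices (6): A, B, D, E, F, G
  1-simplices (7): AE, AF, BD, BG, DF, EF, FG
  2-simplices (1): AEF

giving chain groups C_0 ≅ Z^6, C_1 ≅ Z^7, C_2 ≅ Z^1.

Boundary ∂_1: C_1 → C_0 is given by ∂[p,q] = [q] − [p]. For instance
  ∂BG = G − B.
As a 6×7 matrix over Z this has rank 5, with invariant factors (1,1,1,1,1).

Boundary ∂_2: C_2 → C_1 maps a triangle to the signed sum of its edges. For instance
  ∂AEF = EF − AF + AE.
The resulting 7×1 matrix has rank 1, and its Smith normal form has invariant factors (1).

Computing H_k = (kernel of ∂_k) / (image of ∂_{k+1}):

  H_0: rank C_0 − rank ∂_1 = 6 − 5 = 1, and the invariant factors of ∂_1 are all 1, so H_0 = Z.
  H_1: rank ker ∂_1 − rank ∂_2 = (7 − 5) − 1 = 1, and the invariant factors of ∂_2 are all 1, so H_1 = Z.
  H_2: rank ker ∂_2 − rank ∂_3 = (1 − 1) − 0 = 0, and there is no ∂_3, so H_2 = 0.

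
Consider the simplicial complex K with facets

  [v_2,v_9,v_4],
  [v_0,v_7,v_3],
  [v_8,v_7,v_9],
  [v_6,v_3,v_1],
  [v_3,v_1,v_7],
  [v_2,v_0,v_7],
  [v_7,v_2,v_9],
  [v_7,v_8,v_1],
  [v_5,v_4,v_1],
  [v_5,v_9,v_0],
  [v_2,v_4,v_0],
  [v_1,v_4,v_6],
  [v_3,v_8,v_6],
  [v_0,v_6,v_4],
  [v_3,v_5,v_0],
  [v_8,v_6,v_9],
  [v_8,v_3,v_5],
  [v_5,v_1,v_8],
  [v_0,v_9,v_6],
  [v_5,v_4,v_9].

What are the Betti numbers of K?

Fix the vertex order v_0 < v_1 < v_2 < v_3 < v_4 < v_5 < v_6 < v_7 < v_8 < v_9 and write every simplex with vertices in increasing order. Then dim K = 2 and the simplices of K are:

  0-simplices (10): [v_0], [v_1], [v_2], [v_3], [v_4], [v_5], [v_6], [v_7], [v_8], [v_9]
  1-simplices (30): (30 of them)
  2-simplices (20): (20 of them)

so the chain groups are C_0 ≅ Z^10, C_1 ≅ Z^30, C_2 ≅ Z^20.

The boundary map ∂_1: C_1 → C_0 maps an edge to its endpoints' difference, ∂[p,q] = q − p. For instance
  ∂[v_5,v_9] = [v_9] − [v_5].
This gives a 10×30 integer matrix of rank 9; reducing to Smith normal form yields diagonal entries (1,1,1,1,1,1,1,1,1).

The boundary map ∂_2: C_2 → C_1 acts by ∂[p,q,r] = [q,r] − [p,r] + [p,q]. For instance
  ∂[v_1,v_5,v_8] = [v_5,v_8] − [v_1,v_8] + [v_1,v_5],
  ∂[v_0,v_2,v_7] = [v_2,v_7] − [v_0,v_7] + [v_0,v_2].
As a 30×20 matrix over Z this has rank 20, with invariant factors (1,1,1,1,1,1,1,1,1,1,1,1,1,1,1,1,1,1,1,2).

Now H_k = ker ∂_k / im ∂_{k+1}, so:

  H_0: rank C_0 − rank ∂_1 = 10 − 9 = 1, and the invariant factors of ∂_1 are all 1, so H_0 ≅ Z.
  H_1: rank ker ∂_1 − rank ∂_2 = (30 − 9) − 20 = 1, and ∂_2 has invariant factor 2 > 1, so H_1 ≅ Z × Z/2.
  H_2: rank ker ∂_2 − rank ∂_3 = (20 − 20) − 0 = 0, and there is no ∂_3, so H_2 ≅ 0.

As a check, the Euler characteristic is 10 − 30 + 20 = 0, which agrees with 1 − 1 + 0 = 0.

Hence the Betti numbers are b_0 = 1, b_1 = 1, b_2 = 0.

b_0 = 1, b_1 = 1, b_2 = 0.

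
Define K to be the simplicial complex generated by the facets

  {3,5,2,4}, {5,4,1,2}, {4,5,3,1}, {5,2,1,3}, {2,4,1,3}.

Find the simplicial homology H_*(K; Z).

H_0 ≅ Z,  H_1 = 0,  H_2 = 0,  H_3 ≅ Z.

We work with the vertex ordering 1 < 2 < 3 < 4 < 5. The simplices of K, each written with vertices in increasing order, are:

  0-simplices (5): [1], [2], [3], [4], [5]
  1-simplices (10): [1,2], [1,3], [1,4], [1,5], [2,3], [2,4], [2,5], [3,4], [3,5], [4,5]
  2-simplices (10): [1,2,3], [1,2,4], [1,2,5], [1,3,4], [1,3,5], [1,4,5], [2,3,4], [2,3,5], [2,4,5], [3,4,5]
  3-simplices (5): [1,2,3,4], [1,2,3,5], [1,2,4,5], [1,3,4,5], [2,3,4,5]

giving chain groups C_0 ≅ Z^5, C_1 ≅ Z^10, C_2 ≅ Z^10, C_3 ≅ Z^5.

∂_1: C_1 → C_0 sends each edge [p,q] (with p < q) to q − p. For instance
  ∂[2,3] = [3] − [2].
This gives a 5×10 integer matrix of rank 4; reducing to Smith normal form yields diagonal entries (1,1,1,1).

∂_2: C_2 → C_1 maps a triangle to the signed sum of its edges. For instance
  ∂[2,3,4] = [3,4] − [2,4] + [2,3],
  ∂[1,2,4] = [2,4] − [1,4] + [1,2].
As a 10×10 matrix over Z this has rank 6, with invariant factors (1,1,1,1,1,1).

The boundary map ∂_3: C_3 → C_2 sends each 3-simplex σ to the alternating sum Σ_i (−1)^i (σ with its i-th vertex removed). For instance
  ∂[1,2,3,5] = [2,3,5] − [1,3,5] + [1,2,5] − [1,2,3],
  ∂[1,2,4,5] = [2,4,5] − [1,4,5] + [1,2,5] − [1,2,4].
As a 10×5 matrix over Z this has rank 4, with invariant factors (1,1,1,1).

Reading off H_k = ker ∂_k / im ∂_{k+1}:

  H_0: rank C_0 − rank ∂_1 = 5 − 4 = 1, and the invariant factors of ∂_1 are all 1, so H_0 ≅ Z.
  H_1: rank ker ∂_1 − rank ∂_2 = (10 − 4) − 6 = 0, and the invariant factors of ∂_2 are all 1, so H_1 ≅ 0.
  H_2: rank ker ∂_2 − rank ∂_3 = (10 − 6) − 4 = 0, and the invariant factors of ∂_3 are all 1, so H_2 ≅ 0.
  H_3: rank ker ∂_3 − rank ∂_4 = (5 − 4) − 0 = 1, and there is no ∂_4, so H_3 ≅ Z.

As a check, the Euler characteristic is 5 − 10 + 10 − 5 = 0, which agrees with 1 − 0 + 0 − 1 = 0.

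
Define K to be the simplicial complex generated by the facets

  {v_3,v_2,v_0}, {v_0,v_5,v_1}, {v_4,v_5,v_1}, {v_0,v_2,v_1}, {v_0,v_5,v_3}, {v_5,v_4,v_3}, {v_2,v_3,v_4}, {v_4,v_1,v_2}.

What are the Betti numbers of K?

b_0 = 1, b_1 = 0, b_2 = 1.

Order the vertices as v_0 < v_1 < v_2 < v_3 < v_4 < v_5. Listing each simplex with vertices in this order, K has dimension 2 with simplices:

  0-simplices (6): [v_0], [v_1], [v_2], [v_3], [v_4], [v_5]
  1-simplices (12): [v_0,v_1], [v_0,v_2], [v_0,v_3], [v_0,v_5], [v_1,v_2], [v_1,v_4], [v_1,v_5], [v_2,v_3], [v_2,v_4], [v_3,v_4], [v_3,v_5], [v_4,v_5]
  2-simplices (8): [v_0,v_1,v_2], [v_0,v_1,v_5], [v_0,v_2,v_3], [v_0,v_3,v_5], [v_1,v_2,v_4], [v_1,v_4,v_5], [v_2,v_3,v_4], [v_3,v_4,v_5]

so the chain groups are C_0 ≅ Z^6, C_1 ≅ Z^12, C_2 ≅ Z^8.

Boundary ∂_1: C_1 → C_0 sends each edge [p,q] (with p < q) to q − p. For instance
  ∂[v_1,v_4] = [v_4] − [v_1].
The resulting 6×12 matrix has rank 5, and its Smith normal form has invariant factors (1,1,1,1,1).

∂_2: C_2 → C_1 sends each 2-simplex [p,q,r] to [q,r] − [p,r] + [p,q]. For instance
  ∂[v_1,v_4,v_5] = [v_4,v_5] − [v_1,v_5] + [v_1,v_4],
  ∂[v_0,v_1,v_2] = [v_1,v_2] − [v_0,v_2] + [v_0,v_1].
This gives a 12×8 integer matrix of rank 7; reducing to Smith normal form yields diagonal entries (1,1,1,1,1,1,1).

From H_k ≅ ker(∂_k) / im(∂_{k+1}) we obtain:

  H_0: rank C_0 − rank ∂_1 = 6 − 5 = 1, and the invariant factors of ∂_1 are all 1, so H_0 = Z.
  H_1: rank ker ∂_1 − rank ∂_2 = (12 − 5) − 7 = 0, and the invariant factors of ∂_2 are all 1, so H_1 = 0.
  H_2: rank ker ∂_2 − rank ∂_3 = (8 − 7) − 0 = 1, and there is no ∂_3, so H_2 = Z.

Hence the Betti numbers are b_0 = 1, b_1 = 0, b_2 = 1.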